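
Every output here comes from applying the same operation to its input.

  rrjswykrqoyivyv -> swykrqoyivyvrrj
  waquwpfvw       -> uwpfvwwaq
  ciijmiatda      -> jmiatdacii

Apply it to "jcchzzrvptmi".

hzzrvptmijcc

What's happening: move the first 3 characters to the end (rotate left by 3).
Doing the same to "jcchzzrvptmi": "hzzrvptmijcc".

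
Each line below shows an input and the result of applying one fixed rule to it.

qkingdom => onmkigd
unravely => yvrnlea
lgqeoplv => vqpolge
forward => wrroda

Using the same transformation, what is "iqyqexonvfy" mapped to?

yyxvqqonfe

The pattern: delete the first character, then sort the characters into reverse alphabetical order.
"iqyqexonvfy" → "qyqexonvfy" → "yyxvqqonfe".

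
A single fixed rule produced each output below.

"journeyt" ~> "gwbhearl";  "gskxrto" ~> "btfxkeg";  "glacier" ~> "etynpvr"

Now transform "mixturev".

izvkgher

The pattern: shift every letter 13 places forward in the alphabet (wrapping around) — i.e. ROT13, then move the last character to the front.
Working it through for "mixturev": intermediate "zvkgheri", final "izvkgher".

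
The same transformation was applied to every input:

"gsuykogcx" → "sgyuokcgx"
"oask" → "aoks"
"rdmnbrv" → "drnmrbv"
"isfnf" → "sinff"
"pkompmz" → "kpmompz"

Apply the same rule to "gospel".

Each output is the input with this applied: swap each adjacent pair of characters (1↔2, 3↔4, ...).
On "gospel" that produces "ogpsle".

ogpsle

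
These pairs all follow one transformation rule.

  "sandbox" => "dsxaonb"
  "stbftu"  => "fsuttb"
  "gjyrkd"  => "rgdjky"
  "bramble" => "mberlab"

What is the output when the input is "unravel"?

Rule — take characters alternately from the front and the back (1st, last, 2nd, 2nd-last, ...), then move the last character to the front.
Applying both steps to "unravel": "ulnerva", then "aulnerv".

aulnerv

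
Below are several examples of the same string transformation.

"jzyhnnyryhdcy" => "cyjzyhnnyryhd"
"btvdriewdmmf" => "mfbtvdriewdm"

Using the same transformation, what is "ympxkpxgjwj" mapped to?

In each case the input is transformed by: move the last 2 characters to the front (rotate right by 2).
Doing the same to "ympxkpxgjwj": "wjympxkpxgj".

wjympxkpxgj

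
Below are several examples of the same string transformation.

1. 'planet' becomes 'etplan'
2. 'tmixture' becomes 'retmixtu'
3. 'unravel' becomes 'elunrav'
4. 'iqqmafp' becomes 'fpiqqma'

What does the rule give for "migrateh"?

ehmigrat

In each case the input is transformed by: move the last 2 characters to the front (rotate right by 2).
"migrateh" → "ehmigrat".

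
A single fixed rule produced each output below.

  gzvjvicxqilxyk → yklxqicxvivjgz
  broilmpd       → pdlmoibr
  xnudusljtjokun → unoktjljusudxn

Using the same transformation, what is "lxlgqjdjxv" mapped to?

xvdjqjlglx

What's happening: reverse the string, then swap each adjacent pair of characters (1↔2, 3↔4, ...).
On "lxlgqjdjxv": the first step gives "vxjdjqglxl", and the second then gives "xvdjqjlglx".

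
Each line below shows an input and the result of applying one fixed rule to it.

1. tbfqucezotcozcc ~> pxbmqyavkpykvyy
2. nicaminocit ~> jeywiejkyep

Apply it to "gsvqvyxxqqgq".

cormruttmmcm

In each case the input is transformed by: shift every letter 4 places backward in the alphabet (wrapping around).
Applying that to "gsvqvyxxqqgq" gives "cormruttmmcm".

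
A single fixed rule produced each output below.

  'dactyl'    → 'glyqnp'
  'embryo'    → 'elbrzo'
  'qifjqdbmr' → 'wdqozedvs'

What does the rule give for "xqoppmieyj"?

Each output is the input with this applied: move the first 3 characters to the end (rotate left by 3), then shift every letter 13 places forward in the alphabet (wrapping around) — i.e. ROT13.
On "xqoppmieyj": the first step gives "ppmieyjxqo", and the second then gives "cczvrlwkdb".
(Check on "embryo": → "ryoemb" → "elbrzo" ✓)

cczvrlwkdb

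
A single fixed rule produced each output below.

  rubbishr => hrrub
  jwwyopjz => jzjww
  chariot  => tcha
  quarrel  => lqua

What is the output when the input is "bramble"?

The rule is to move the first 3 characters to the end (rotate left by 3), then delete the first 3 characters.
For "bramble", step one produces "mblebra"; step two turns that into "ebra".

ebra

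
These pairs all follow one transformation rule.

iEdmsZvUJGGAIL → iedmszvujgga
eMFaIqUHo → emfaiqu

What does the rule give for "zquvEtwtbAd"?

zquvetwtb

In each case the input is transformed by: delete the last 2 characters, then convert every letter to lowercase.
"zquvEtwtbAd" → "zquvEtwtb" → "zquvetwtb".
(Check on "eMFaIqUHo": → "eMFaIqU" → "emfaiqu" ✓)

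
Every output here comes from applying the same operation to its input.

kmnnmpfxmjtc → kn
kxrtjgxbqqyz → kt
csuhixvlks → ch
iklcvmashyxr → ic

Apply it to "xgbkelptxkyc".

What's happening: keep one character in every 3, starting at position 1 (positions 1st, 4th, 7th, ...), then keep only the first 2 characters.
Starting from "xgbkelptxkyc": after the first operation, "xkpk"; after the second, "xk".

xk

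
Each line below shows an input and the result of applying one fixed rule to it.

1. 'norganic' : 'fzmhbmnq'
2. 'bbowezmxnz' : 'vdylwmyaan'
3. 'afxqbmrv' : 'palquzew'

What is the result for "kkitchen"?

The rule is to move the first 3 characters to the end (rotate left by 3), then shift every letter 1 place backward in the alphabet (wrapping around).
Working it through for "kkitchen": intermediate "tchenkki", final "sbgdmjjh".
(Check on "afxqbmrv": → "qbmrvafx" → "palquzew" ✓)

sbgdmjjh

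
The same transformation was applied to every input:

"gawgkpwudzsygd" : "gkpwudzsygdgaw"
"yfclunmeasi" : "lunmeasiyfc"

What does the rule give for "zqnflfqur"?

flfqurzqn

Rule — move the first 3 characters to the end (rotate left by 3).
For "zqnflfqur" the result is "flfqurzqn".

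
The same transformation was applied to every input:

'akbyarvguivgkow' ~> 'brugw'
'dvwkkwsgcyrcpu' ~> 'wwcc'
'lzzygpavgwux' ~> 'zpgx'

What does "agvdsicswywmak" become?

Rule — keep one character in every 3, starting at position 3 (positions 3rd, 6th, 9th, ...).
So "agvdsicswywmak" becomes "viwm".

viwm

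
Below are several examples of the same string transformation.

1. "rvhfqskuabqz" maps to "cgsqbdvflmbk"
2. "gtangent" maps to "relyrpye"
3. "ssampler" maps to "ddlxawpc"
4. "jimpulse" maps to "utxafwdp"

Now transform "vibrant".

gtmclye

In each case the input is transformed by: shift every letter 11 places forward in the alphabet (wrapping around).
So "vibrant" becomes "gtmclye".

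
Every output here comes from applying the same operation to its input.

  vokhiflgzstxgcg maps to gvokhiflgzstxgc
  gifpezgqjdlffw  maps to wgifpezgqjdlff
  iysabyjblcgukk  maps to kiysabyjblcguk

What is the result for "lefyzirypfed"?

dlefyzirypfe

Looking at the pairs, the operation is to move the last character to the front.
For "lefyzirypfed" the result is "dlefyzirypfe".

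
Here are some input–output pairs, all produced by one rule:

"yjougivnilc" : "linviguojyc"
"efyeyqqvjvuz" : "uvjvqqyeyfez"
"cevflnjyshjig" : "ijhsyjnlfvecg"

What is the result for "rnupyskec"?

Rule — reverse the string, then move the first character to the end.
Starting from "rnupyskec": after the first operation, "ceksypunr"; after the second, "eksypunrc".

eksypunrc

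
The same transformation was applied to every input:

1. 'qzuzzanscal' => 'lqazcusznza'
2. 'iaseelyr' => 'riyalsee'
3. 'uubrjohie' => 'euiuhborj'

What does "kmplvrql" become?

lkqmrpvl

Looking at the pairs, the operation is to reverse the string, then take characters alternately from the front and the back (1st, last, 2nd, 2nd-last, ...).
Starting from "kmplvrql": after the first operation, "lqrvlpmk"; after the second, "lkqmrpvl".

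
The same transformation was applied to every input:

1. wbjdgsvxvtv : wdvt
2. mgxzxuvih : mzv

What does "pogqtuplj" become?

pqp

Looking at the pairs, the operation is to keep one character in every 3, starting at position 1 (positions 1st, 4th, 7th, ...).
"pogqtuplj" → "pqp".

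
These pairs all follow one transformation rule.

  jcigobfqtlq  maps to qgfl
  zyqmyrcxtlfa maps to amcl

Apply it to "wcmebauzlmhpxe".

eeumx

The rule is to swap the first and last characters, then keep one character in every 3, starting at position 1 (positions 1st, 4th, 7th, ...).
On "wcmebauzlmhpxe" that produces "eeumx".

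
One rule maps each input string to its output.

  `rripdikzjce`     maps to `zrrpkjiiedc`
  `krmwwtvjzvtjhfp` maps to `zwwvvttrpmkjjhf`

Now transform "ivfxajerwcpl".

xwvrpljifeca

Rule — sort the characters into reverse alphabetical order.
So "ivfxajerwcpl" becomes "xwvrpljifeca".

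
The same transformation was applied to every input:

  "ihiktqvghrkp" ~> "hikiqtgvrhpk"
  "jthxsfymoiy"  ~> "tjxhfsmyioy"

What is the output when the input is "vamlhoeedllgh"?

avlmoheeldglh

In each case the input is transformed by: swap each adjacent pair of characters (1↔2, 3↔4, ...).
For "vamlhoeedllgh" the result is "avlmoheeldglh".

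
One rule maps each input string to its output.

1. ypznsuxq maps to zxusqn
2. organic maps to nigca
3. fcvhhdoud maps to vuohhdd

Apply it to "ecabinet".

In each case the input is transformed by: delete the first 2 characters, then sort the characters into reverse alphabetical order.
Doing the same to "ecabinet": "tnieba".

tnieba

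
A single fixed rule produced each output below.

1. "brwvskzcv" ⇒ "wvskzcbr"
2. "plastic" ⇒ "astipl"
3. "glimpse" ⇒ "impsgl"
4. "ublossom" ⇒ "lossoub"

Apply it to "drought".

The transformation: delete the last character, then move the first 2 characters to the end (rotate left by 2).
Working it through for "drought": intermediate "drough", final "oughdr".

oughdr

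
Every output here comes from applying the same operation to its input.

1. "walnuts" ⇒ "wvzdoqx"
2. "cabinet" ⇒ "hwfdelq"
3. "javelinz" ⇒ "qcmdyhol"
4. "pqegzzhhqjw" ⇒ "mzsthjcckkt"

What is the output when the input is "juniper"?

humxqls

The pattern: move the last 2 characters to the front (rotate right by 2), then shift every letter 3 places forward in the alphabet (wrapping around).
Starting from "juniper": after the first operation, "erjunip"; after the second, "humxqls".
(Check on "walnuts": → "tswalnu" → "wvzdoqx" ✓)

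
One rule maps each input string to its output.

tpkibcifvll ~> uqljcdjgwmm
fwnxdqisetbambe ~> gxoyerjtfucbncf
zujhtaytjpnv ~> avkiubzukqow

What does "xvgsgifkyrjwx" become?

ywhthjglzskxy

Each output is the input with this applied: shift every letter 1 place forward in the alphabet (wrapping around).
Applying that to "xvgsgifkyrjwx" gives "ywhthjglzskxy".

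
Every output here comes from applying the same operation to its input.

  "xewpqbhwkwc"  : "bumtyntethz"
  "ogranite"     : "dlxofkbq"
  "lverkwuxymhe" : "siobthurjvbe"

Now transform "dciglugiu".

The rule is to swap each adjacent pair of characters (1↔2, 3↔4, ...), then shift every letter 3 places backward in the alphabet (wrapping around).
For "dciglugiu", step one produces "cdgiuligu"; step two turns that into "zadfrifdr".

zadfrifdr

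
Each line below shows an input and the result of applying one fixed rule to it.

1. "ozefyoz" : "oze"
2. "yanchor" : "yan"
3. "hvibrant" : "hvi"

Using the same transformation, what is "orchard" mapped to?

orc

Rule — keep only the first 3 characters.
Applying that to "orchard" gives "orc".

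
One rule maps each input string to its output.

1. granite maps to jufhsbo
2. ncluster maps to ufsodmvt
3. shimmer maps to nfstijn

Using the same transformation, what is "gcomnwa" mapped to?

oxbhdpn

The pattern: shift every letter 1 place forward in the alphabet (wrapping around), then move the last 3 characters to the front (rotate right by 3).
Applying both steps to "gcomnwa": "hdpnoxb", then "oxbhdpn".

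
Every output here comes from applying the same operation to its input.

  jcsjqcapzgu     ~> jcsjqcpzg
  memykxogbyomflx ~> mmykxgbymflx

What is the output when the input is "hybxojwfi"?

In each case the input is transformed by: remove every vowel.
Applying that to "hybxojwfi" gives "hybxjwf".

hybxjwf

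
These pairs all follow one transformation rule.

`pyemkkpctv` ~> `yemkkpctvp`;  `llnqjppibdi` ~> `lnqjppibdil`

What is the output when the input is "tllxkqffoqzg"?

Each output is the input with this applied: move the first character to the end.
Doing the same to "tllxkqffoqzg": "llxkqffoqzgt".

llxkqffoqzgt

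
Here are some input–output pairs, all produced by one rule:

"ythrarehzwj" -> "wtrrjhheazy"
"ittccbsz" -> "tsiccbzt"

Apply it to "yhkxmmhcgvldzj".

In each case the input is transformed by: sort the characters into reverse alphabetical order, then move the first 2 characters to the end (rotate left by 2).
Starting from "yhkxmmhcgvldzj": after the first operation, "zyxvmmlkjhhgdc"; after the second, "xvmmlkjhhgdczy".

xvmmlkjhhgdczy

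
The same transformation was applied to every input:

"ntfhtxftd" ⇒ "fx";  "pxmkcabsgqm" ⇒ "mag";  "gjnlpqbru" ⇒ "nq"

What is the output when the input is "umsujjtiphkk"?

sjp

What's happening: delete the last 2 characters, then keep one character in every 3, starting at position 3 (positions 3rd, 6th, 9th, ...).
Doing the same to "umsujjtiphkk": "sjp".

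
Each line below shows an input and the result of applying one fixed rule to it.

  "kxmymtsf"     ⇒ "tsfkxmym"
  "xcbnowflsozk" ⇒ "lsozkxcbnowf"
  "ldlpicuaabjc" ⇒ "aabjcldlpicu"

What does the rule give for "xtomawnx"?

wnxxtoma

What's happening: swap the front and back halves of the string, then move the first character to the end.
"xtomawnx" → "awnxxtom" → "wnxxtoma".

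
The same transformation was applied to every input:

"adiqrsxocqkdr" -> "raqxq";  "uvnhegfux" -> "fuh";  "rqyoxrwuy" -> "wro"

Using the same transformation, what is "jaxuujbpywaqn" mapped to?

njubw

Looking at the pairs, the operation is to keep one character in every 3, starting at position 1 (positions 1st, 4th, 7th, ...), then move the last character to the front.
For "jaxuujbpywaqn", step one produces "jubwn"; step two turns that into "njubw".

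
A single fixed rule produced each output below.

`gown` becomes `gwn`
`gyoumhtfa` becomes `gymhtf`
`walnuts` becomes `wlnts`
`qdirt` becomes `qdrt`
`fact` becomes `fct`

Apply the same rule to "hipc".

Each output is the input with this applied: remove every vowel.
"hipc" → "hpc".

hpc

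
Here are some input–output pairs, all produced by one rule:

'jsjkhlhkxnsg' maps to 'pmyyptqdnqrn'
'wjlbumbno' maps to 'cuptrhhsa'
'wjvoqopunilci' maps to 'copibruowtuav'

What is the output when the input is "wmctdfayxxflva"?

cgsbirzljdldge

Each output is the input with this applied: shift every letter 6 places forward in the alphabet (wrapping around), then take characters alternately from the front and the back (1st, last, 2nd, 2nd-last, ...).
For "wmctdfayxxflva" the result is "cgsbirzljdldge".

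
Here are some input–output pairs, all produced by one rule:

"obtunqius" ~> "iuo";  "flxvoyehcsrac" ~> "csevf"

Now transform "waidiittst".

Looking at the pairs, the operation is to keep one character in every 3, starting at position 1 (positions 1st, 4th, 7th, ...), then reverse the string.
For "waidiittst", step one produces "wdtt"; step two turns that into "ttdw".

ttdw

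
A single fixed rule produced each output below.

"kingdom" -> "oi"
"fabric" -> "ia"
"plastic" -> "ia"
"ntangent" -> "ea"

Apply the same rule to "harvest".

In each case the input is transformed by: reverse the string, then keep only the vowels.
So "harvest" becomes "ea".
(Check on "ntangent": → "tnegnatn" → "ea" ✓)

ea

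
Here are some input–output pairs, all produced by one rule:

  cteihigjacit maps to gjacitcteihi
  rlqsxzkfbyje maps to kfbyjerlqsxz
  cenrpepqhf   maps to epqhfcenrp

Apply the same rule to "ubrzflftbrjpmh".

Looking at the pairs, the operation is to swap the front and back halves of the string.
Doing the same to "ubrzflftbrjpmh": "tbrjpmhubrzflf".

tbrjpmhubrzflf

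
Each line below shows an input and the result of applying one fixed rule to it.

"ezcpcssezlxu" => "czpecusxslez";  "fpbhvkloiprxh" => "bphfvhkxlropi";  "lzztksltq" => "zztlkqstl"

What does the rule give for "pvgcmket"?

In each case the input is transformed by: move the first 2 characters to the end (rotate left by 2), then take characters alternately from the front and the back (1st, last, 2nd, 2nd-last, ...).
Applying both steps to "pvgcmket": "gcmketpv", then "gvcpmtke".
(Check on "fpbhvkloiprxh": → "bhvkloiprxhfp" → "bphfvhkxlropi" ✓)

gvcpmtke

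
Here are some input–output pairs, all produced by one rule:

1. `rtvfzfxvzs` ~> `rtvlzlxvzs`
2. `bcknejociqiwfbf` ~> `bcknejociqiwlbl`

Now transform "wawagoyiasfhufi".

wawagoyiaslhuli

Rule — replace every "f" with "l".
"wawagoyiasfhufi" → "wawagoyiaslhuli".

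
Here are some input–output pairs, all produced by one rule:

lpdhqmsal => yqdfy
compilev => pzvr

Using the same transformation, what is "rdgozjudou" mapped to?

etmhb

Each output is the input with this applied: keep every other character starting from the first (positions 1st, 3rd, 5th, ...), then shift every letter 13 places forward in the alphabet (wrapping around) — i.e. ROT13.
On "rdgozjudou": the first step gives "rgzuo", and the second then gives "etmhb".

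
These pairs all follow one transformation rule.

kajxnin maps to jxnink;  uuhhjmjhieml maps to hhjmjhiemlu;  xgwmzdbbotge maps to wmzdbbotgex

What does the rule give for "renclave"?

nclaver

Looking at the pairs, the operation is to move the first character to the end, then delete the first character.
Working it through for "renclave": intermediate "enclaver", final "nclaver".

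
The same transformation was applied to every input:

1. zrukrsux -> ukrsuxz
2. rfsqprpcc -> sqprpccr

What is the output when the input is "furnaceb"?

In each case the input is transformed by: move the first character to the end, then delete the first character.
So "furnaceb" becomes "rnacebf".

rnacebf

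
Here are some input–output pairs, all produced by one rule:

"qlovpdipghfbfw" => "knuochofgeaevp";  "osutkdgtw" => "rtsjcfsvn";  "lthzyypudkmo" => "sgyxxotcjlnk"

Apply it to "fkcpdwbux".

jbocvatwe

Looking at the pairs, the operation is to shift every letter 1 place backward in the alphabet (wrapping around), then move the first character to the end.
For "fkcpdwbux", step one produces "ejbocvatw"; step two turns that into "jbocvatwe".
(Check on "lthzyypudkmo": → "ksgyxxotcjln" → "sgyxxotcjlnk" ✓)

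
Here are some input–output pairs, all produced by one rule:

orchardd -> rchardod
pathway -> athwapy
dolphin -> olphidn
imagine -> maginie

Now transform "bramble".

ramblbe

The transformation: swap the first and last characters, then move the first character to the end.
For "bramble", step one produces "eramblb"; step two turns that into "ramblbe".
(Check on "imagine": → "emagini" → "maginie" ✓)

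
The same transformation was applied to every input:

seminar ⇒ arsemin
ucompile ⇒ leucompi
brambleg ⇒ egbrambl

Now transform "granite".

tegrani

The rule is to move the last 2 characters to the front (rotate right by 2).
Applying that to "granite" gives "tegrani".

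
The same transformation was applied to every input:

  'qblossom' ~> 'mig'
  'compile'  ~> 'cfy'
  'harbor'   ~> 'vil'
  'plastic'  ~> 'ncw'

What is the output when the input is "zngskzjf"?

tdz

Each output is the input with this applied: shift every letter 6 places backward in the alphabet (wrapping around), then keep only the last 3 characters.
"zngskzjf" → "tdz".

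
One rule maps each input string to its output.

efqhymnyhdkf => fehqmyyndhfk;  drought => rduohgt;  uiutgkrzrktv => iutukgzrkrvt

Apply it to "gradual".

What's happening: swap each adjacent pair of characters (1↔2, 3↔4, ...).
On "gradual" that produces "rgdaaul".

rgdaaul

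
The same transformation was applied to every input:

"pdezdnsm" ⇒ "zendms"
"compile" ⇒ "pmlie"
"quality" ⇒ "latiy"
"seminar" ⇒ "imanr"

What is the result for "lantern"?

tnren

Rule — swap each adjacent pair of characters (1↔2, 3↔4, ...), then delete the first 2 characters.
On "lantern": the first step gives "altnren", and the second then gives "tnren".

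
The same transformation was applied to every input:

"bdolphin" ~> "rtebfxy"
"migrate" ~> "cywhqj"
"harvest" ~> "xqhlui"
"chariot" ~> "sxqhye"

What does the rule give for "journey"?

Looking at the pairs, the operation is to shift every letter 10 places backward in the alphabet (wrapping around), then delete the last character.
On "journey": the first step gives "zekhduo", and the second then gives "zekhdu".
(Check on "chariot": → "sxqhyej" → "sxqhye" ✓)

zekhdu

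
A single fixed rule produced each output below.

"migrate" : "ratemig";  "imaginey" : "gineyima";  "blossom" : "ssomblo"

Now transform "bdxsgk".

sgkbdx

Each output is the input with this applied: move the first 3 characters to the end (rotate left by 3).
Doing the same to "bdxsgk": "sgkbdx".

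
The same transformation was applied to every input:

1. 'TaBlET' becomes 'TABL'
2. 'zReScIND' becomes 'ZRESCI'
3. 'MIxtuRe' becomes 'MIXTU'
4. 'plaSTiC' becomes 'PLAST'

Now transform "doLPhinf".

The transformation: delete the last 2 characters, then convert every letter to uppercase.
On "doLPhinf": the first step gives "doLPhi", and the second then gives "DOLPHI".

DOLPHI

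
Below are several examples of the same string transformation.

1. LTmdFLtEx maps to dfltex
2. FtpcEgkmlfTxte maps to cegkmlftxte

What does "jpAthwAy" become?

thway

Rule — delete the first 3 characters, then convert every letter to lowercase.
Working it through for "jpAthwAy": intermediate "thwAy", final "thway".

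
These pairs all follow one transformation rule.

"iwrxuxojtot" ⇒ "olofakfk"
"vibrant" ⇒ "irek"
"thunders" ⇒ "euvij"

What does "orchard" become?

yriu

In each case the input is transformed by: delete the first 3 characters, then shift every letter 9 places backward in the alphabet (wrapping around).
"orchard" → "hard" → "yriu".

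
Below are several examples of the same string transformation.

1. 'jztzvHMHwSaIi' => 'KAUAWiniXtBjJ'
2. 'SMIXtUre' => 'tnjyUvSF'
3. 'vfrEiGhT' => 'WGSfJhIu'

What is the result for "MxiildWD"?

What's happening: shift every letter 1 place forward in the alphabet (wrapping around), then flip the case of every letter.
Applying both steps to "MxiildWD": "NyjjmeXE", then "nYJJMExe".

nYJJMExe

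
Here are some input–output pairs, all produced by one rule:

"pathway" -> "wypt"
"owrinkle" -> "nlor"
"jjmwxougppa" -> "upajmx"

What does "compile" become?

Looking at the pairs, the operation is to keep every other character starting from the first (positions 1st, 3rd, 5th, ...), then swap the front and back halves of the string.
"compile" → "cmie" → "iecm".

iecm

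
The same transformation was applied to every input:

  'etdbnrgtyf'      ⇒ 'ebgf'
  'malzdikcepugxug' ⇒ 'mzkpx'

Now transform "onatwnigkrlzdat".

otird

The rule is to keep one character in every 3, starting at position 1 (positions 1st, 4th, 7th, ...).
"onatwnigkrlzdat" → "otird".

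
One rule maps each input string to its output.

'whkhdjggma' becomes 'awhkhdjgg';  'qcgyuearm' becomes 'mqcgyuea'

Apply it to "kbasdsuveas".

skbasdsuve

The rule is to move the last character to the front, then delete the last character.
Applying that to "kbasdsuveas" gives "skbasdsuve".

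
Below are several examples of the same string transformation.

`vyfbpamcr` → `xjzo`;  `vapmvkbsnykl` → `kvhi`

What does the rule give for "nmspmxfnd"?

Looking at the pairs, the operation is to shift every letter 3 places backward in the alphabet (wrapping around), then keep only the last 4 characters.
Starting from "nmspmxfnd": after the first operation, "kjpmjucka"; after the second, "ucka".

ucka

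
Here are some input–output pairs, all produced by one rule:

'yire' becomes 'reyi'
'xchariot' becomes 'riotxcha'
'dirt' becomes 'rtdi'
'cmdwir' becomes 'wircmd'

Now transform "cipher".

What's happening: swap the front and back halves of the string.
On "cipher" that produces "hercip".

hercip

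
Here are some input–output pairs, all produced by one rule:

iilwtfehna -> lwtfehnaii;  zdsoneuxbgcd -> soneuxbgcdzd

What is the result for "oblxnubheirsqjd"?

lxnubheirsqjdob

Each output is the input with this applied: move the first 2 characters to the end (rotate left by 2).
On "oblxnubheirsqjd" that produces "lxnubheirsqjdob".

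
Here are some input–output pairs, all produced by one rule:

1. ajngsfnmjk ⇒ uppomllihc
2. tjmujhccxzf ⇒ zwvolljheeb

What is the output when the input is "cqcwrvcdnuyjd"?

yxwtsplffeeea

The rule is to shift every letter 2 places forward in the alphabet (wrapping around), then sort the characters into reverse alphabetical order.
Working it through for "cqcwrvcdnuyjd": intermediate "eseytxefpwalf", final "yxwtsplffeeea".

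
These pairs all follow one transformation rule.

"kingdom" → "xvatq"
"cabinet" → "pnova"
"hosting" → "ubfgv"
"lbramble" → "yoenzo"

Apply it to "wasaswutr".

jnfnfjh

The transformation: shift every letter 13 places forward in the alphabet (wrapping around) — i.e. ROT13, then delete the last 2 characters.
For "wasaswutr", step one produces "jnfnfjhge"; step two turns that into "jnfnfjh".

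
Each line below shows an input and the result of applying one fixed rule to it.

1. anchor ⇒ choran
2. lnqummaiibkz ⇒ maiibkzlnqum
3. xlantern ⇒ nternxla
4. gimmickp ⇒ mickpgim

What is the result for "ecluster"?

usterecl

Looking at the pairs, the operation is to swap the front and back halves of the string, then move the last character to the front.
Working it through for "ecluster": intermediate "stereclu", final "usterecl".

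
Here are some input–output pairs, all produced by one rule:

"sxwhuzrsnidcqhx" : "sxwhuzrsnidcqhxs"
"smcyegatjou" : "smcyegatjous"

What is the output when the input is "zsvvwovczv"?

Rule — append "s".
Doing the same to "zsvvwovczv": "zsvvwovczvs".

zsvvwovczvs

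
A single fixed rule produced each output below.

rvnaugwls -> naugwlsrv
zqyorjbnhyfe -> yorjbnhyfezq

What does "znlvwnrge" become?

The rule is to move the first 2 characters to the end (rotate left by 2).
Doing the same to "znlvwnrge": "lvwnrgezn".

lvwnrgezn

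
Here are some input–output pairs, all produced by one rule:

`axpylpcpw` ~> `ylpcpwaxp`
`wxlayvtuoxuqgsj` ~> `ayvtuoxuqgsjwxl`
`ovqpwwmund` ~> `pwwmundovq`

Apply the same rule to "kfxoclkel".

What's happening: move the first 3 characters to the end (rotate left by 3).
"kfxoclkel" → "oclkelkfx".

oclkelkfx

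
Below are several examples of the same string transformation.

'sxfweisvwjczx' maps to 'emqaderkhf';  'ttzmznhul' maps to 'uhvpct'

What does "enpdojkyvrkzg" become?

The transformation: delete the first 3 characters, then shift every letter 8 places forward in the alphabet (wrapping around).
On "enpdojkyvrkzg": the first step gives "dojkyvrkzg", and the second then gives "lwrsgdzsho".

lwrsgdzsho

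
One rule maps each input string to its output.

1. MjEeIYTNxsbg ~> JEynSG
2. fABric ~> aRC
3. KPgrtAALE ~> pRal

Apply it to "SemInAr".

Rule — keep every other character starting from the second (positions 2nd, 4th, 6th, ...), then flip the case of every letter.
Working it through for "SemInAr": intermediate "eIA", final "Eia".

Eia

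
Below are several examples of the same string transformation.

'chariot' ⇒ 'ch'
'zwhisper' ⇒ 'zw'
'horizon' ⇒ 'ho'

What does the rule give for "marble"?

ma

In each case the input is transformed by: keep only the first 2 characters.
On "marble" that produces "ma".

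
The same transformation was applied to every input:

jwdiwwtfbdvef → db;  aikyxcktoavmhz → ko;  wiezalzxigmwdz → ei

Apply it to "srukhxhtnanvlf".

Looking at the pairs, the operation is to keep every other character starting from the first (positions 1st, 3rd, 5th, ...), then keep one character in every 3, starting at position 2 (positions 2nd, 5th, 8th, ...).
For "srukhxhtnanvlf" the result is "un".

un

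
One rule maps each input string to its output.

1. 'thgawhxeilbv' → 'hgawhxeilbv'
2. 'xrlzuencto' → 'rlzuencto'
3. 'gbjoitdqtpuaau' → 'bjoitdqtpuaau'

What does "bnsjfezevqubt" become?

nsjfezevqubt

Looking at the pairs, the operation is to delete the first character.
"bnsjfezevqubt" → "nsjfezevqubt".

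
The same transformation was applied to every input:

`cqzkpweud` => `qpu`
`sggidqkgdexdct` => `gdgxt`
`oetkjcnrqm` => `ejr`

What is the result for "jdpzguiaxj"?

dga

The rule is to keep one character in every 3, starting at position 2 (positions 2nd, 5th, 8th, ...).
"jdpzguiaxj" → "dga".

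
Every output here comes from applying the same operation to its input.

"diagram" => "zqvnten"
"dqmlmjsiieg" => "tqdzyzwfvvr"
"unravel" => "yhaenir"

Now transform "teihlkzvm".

What's happening: shift every letter 13 places forward in the alphabet (wrapping around) — i.e. ROT13, then move the last character to the front.
Starting from "teihlkzvm": after the first operation, "grvuyxmiz"; after the second, "zgrvuyxmi".

zgrvuyxmi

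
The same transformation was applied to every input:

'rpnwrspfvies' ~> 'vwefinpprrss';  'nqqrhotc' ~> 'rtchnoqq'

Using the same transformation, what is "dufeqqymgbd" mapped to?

The pattern: sort the characters into alphabetical order, then move the last 2 characters to the front (rotate right by 2).
On "dufeqqymgbd": the first step gives "bddefgmqquy", and the second then gives "uybddefgmqq".

uybddefgmqq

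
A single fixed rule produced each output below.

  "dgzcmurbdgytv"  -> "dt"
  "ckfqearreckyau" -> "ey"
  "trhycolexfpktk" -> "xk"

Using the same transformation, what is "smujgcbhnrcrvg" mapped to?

Each output is the input with this applied: keep one character in every 3, starting at position 3 (positions 3rd, 6th, 9th, ...), then delete the first 2 characters.
Applying both steps to "smujgcbhnrcrvg": "ucnr", then "nr".

nr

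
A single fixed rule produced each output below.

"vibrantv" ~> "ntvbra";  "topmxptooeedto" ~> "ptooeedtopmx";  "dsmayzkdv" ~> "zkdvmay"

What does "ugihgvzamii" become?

vzamiiihg

What's happening: delete the first 2 characters, then move the first 3 characters to the end (rotate left by 3).
"ugihgvzamii" → "ihgvzamii" → "vzamiiihg".
(Check on "vibrantv": → "brantv" → "ntvbra" ✓)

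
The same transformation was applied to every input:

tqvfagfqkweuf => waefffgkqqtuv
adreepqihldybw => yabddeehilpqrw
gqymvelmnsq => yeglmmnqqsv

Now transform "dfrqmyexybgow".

The rule is to sort the characters into alphabetical order, then move the last character to the front.
For "dfrqmyexybgow", step one produces "bdefgmoqrwxyy"; step two turns that into "ybdefgmoqrwxy".

ybdefgmoqrwxy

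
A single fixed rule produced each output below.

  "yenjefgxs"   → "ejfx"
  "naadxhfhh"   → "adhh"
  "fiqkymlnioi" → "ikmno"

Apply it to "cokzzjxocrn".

What's happening: keep every other character starting from the second (positions 2nd, 4th, 6th, ...).
For "cokzzjxocrn" the result is "ozjor".

ozjor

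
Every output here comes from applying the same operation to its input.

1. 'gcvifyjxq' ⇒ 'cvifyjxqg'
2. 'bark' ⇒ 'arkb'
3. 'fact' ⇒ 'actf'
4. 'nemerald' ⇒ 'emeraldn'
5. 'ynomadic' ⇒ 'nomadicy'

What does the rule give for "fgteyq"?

The pattern: move the first character to the end.
For "fgteyq" the result is "gteyqf".

gteyqf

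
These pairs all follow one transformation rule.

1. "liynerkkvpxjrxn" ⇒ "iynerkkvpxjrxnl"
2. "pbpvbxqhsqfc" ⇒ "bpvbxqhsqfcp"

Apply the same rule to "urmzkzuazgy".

What's happening: move the first character to the end.
"urmzkzuazgy" → "rmzkzuazgyu".

rmzkzuazgyu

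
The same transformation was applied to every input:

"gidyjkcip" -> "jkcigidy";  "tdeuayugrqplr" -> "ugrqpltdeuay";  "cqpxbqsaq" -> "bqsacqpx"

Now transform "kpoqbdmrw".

bdmrkpoq

Each output is the input with this applied: delete the last character, then swap the front and back halves of the string.
On "kpoqbdmrw" that produces "bdmrkpoq".
(Check on "gidyjkcip": → "gidyjkci" → "jkcigidy" ✓)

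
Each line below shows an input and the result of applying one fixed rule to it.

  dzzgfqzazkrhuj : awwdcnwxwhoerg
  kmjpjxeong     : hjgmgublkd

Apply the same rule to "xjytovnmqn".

In each case the input is transformed by: shift every letter 3 places backward in the alphabet (wrapping around).
On "xjytovnmqn" that produces "ugvqlskjnk".

ugvqlskjnk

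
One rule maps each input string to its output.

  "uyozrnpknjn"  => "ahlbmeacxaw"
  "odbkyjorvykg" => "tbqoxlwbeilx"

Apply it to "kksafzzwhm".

Looking at the pairs, the operation is to shift every letter 13 places forward in the alphabet (wrapping around) — i.e. ROT13, then move the last character to the front.
Working it through for "kksafzzwhm": intermediate "xxfnsmmjuz", final "zxxfnsmmju".

zxxfnsmmju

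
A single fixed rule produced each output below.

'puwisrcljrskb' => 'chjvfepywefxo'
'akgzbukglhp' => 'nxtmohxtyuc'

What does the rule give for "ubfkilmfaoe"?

The transformation: shift every letter 13 places forward in the alphabet (wrapping around) — i.e. ROT13.
So "ubfkilmfaoe" becomes "hosxvyzsnbr".

hosxvyzsnbr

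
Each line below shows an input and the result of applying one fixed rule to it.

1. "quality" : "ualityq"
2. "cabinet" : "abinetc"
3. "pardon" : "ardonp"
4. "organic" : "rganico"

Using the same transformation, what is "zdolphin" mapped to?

dolphinz

Looking at the pairs, the operation is to move the first character to the end.
So "zdolphin" becomes "dolphinz".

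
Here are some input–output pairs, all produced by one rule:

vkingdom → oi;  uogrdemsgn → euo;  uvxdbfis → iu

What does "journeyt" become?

eou

In each case the input is transformed by: swap the front and back halves of the string, then keep only the vowels.
On "journeyt": the first step gives "neytjour", and the second then gives "eou".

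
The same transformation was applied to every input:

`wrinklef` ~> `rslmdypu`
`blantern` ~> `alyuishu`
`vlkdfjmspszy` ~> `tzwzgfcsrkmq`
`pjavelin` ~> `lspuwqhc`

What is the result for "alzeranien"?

hupluhsgly

The transformation: swap the front and back halves of the string, then shift every letter 7 places forward in the alphabet (wrapping around).
"alzeranien" → "anienalzer" → "hupluhsgly".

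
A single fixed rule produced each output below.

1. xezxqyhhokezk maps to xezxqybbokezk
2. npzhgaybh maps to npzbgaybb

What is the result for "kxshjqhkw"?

The rule is to replace every "h" with "b".
For "kxshjqhkw" the result is "kxsbjqbkw".

kxsbjqbkw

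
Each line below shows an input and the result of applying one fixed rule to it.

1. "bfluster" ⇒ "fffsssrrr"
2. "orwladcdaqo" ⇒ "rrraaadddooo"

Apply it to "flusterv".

llltttvvv

In each case the input is transformed by: keep one character in every 3, starting at position 2 (positions 2nd, 5th, 8th, ...), then repeat every character 3 times.
Doing the same to "flusterv": "llltttvvv".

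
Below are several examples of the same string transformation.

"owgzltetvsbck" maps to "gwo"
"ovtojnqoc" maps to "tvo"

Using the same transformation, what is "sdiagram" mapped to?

The rule is to reverse the string, then keep only the last 3 characters.
"sdiagram" → "margaids" → "ids".

ids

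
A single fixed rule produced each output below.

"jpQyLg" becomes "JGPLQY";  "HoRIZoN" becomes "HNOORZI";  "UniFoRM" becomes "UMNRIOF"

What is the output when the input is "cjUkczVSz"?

In each case the input is transformed by: take characters alternately from the front and the back (1st, last, 2nd, 2nd-last, ...), then convert every letter to uppercase.
For "cjUkczVSz", step one produces "czjSUVkzc"; step two turns that into "CZJSUVKZC".

CZJSUVKZC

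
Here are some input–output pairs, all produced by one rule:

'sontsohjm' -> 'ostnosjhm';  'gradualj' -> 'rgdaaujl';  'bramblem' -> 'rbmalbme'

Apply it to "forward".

The transformation: swap each adjacent pair of characters (1↔2, 3↔4, ...).
Doing the same to "forward": "ofwrrad".

ofwrrad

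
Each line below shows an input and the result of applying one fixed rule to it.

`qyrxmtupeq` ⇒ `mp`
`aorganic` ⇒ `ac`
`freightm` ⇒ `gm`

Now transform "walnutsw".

The pattern: keep one character in every 3, starting at position 2 (positions 2nd, 5th, 8th, ...), then delete the first character.
Applying that to "walnutsw" gives "uw".

uw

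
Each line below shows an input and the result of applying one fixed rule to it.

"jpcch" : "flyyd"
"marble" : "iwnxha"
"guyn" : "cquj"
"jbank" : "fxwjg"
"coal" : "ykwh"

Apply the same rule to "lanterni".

The pattern: shift every letter 4 places backward in the alphabet (wrapping around).
"lanterni" → "hwjpanje".

hwjpanje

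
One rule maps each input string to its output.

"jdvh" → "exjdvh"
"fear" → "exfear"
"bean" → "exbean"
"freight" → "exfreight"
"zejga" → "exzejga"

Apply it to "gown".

exgown

The transformation: prepend "ex".
Applying that to "gown" gives "exgown".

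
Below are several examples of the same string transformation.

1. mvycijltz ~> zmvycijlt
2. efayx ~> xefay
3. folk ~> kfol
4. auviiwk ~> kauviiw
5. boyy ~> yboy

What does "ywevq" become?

qywev

Each output is the input with this applied: move the last character to the front.
Applying that to "ywevq" gives "qywev".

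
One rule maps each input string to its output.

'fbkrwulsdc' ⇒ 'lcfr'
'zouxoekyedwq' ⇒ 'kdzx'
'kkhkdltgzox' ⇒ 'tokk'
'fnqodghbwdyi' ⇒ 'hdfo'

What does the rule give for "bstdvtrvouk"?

rubd

In each case the input is transformed by: keep one character in every 3, starting at position 1 (positions 1st, 4th, 7th, ...), then move the first 2 characters to the end (rotate left by 2).
Working it through for "bstdvtrvouk": intermediate "bdru", final "rubd".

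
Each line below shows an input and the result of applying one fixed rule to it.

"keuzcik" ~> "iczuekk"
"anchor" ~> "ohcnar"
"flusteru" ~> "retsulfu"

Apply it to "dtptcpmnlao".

Each output is the input with this applied: reverse the string, then move the first character to the end.
"dtptcpmnlao" → "oalnmpctptd" → "alnmpctptdo".
(Check on "keuzcik": → "kiczuek" → "iczuekk" ✓)

alnmpctptdo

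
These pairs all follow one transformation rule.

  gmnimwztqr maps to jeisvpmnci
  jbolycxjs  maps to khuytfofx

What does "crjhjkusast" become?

fdfgqowopyn

Each output is the input with this applied: shift every letter 4 places backward in the alphabet (wrapping around), then move the first 2 characters to the end (rotate left by 2).
Working it through for "crjhjkusast": intermediate "ynfdfgqowop", final "fdfgqowopyn".
(Check on "jbolycxjs": → "fxkhuytfo" → "khuytfofx" ✓)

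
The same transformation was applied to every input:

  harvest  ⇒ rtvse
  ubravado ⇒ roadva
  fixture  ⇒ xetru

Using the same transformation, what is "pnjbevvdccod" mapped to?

jdboecvcvd

Each output is the input with this applied: delete the first 2 characters, then take characters alternately from the front and the back (1st, last, 2nd, 2nd-last, ...).
"pnjbevvdccod" → "jbevvdccod" → "jdboecvcvd".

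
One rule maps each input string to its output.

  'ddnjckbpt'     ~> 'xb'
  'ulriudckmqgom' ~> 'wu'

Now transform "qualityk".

The pattern: shift every letter 8 places forward in the alphabet (wrapping around), then keep only the last 2 characters.
Applying both steps to "qualityk": "ycitqbgs", then "gs".

gs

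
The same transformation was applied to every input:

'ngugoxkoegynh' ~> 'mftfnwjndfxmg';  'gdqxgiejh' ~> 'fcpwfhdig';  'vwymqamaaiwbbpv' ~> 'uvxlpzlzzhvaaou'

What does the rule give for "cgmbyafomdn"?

bflaxzenlcm

In each case the input is transformed by: shift every letter 1 place backward in the alphabet (wrapping around).
Applying that to "cgmbyafomdn" gives "bflaxzenlcm".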